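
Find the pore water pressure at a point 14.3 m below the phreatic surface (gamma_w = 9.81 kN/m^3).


Result: 140.28 kPa

Derivation:
Using u = gamma_w * h_w
u = 9.81 * 14.3
u = 140.28 kPa


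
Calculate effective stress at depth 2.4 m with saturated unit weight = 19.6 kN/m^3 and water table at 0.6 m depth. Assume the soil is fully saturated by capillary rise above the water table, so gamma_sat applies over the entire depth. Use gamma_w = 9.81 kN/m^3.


Total stress = gamma_sat * depth
sigma = 19.6 * 2.4 = 47.04 kPa
Pore water pressure u = gamma_w * (depth - d_wt)
u = 9.81 * (2.4 - 0.6) = 17.658 kPa
Effective stress = sigma - u
sigma' = 47.04 - 17.658 = 29.38 kPa


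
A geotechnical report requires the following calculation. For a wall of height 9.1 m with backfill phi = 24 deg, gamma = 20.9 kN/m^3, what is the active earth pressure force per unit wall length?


Compute active earth pressure coefficient:
Ka = tan^2(45 - phi/2) = tan^2(33.0) = 0.42173
Compute active force:
Pa = 0.5 * Ka * gamma * H^2
Pa = 0.5 * 0.42173 * 20.9 * 9.1^2
Pa = 364.95 kN/m


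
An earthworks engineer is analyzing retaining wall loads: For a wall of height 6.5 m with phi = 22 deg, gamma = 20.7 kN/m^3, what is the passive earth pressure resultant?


Result: 961.15 kN/m

Derivation:
Compute passive earth pressure coefficient:
Kp = tan^2(45 + phi/2) = tan^2(56.0) = 2.197987
Compute passive force:
Pp = 0.5 * Kp * gamma * H^2
Pp = 0.5 * 2.197987 * 20.7 * 6.5^2
Pp = 961.15 kN/m


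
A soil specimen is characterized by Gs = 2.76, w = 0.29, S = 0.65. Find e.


Result: 1.2314

Derivation:
Using the relation e = Gs * w / S
e = 2.76 * 0.29 / 0.65
e = 1.2314


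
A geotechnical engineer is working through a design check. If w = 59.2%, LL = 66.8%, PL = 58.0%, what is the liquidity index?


First compute the plasticity index:
PI = LL - PL = 66.8 - 58.0 = 8.8
Then compute the liquidity index:
LI = (w - PL) / PI
LI = (59.2 - 58.0) / 8.8
LI = 0.136


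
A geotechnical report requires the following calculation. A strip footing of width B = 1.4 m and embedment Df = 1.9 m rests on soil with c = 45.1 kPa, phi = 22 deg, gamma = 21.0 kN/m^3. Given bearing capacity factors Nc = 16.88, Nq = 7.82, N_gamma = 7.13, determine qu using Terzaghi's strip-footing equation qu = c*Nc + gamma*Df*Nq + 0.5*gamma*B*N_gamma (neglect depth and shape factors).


Result: 1178.12 kPa

Derivation:
Compute qu = c*Nc + gamma*Df*Nq + 0.5*gamma*B*N_gamma
Term 1: 45.1 * 16.88 = 761.288
Term 2: 21.0 * 1.9 * 7.82 = 312.018
Term 3: 0.5 * 21.0 * 1.4 * 7.13 = 104.811
qu = 761.288 + 312.018 + 104.811
qu = 1178.12 kPa


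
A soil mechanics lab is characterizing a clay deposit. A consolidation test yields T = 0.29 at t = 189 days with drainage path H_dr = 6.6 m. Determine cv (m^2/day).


Using cv = T * H_dr^2 / t
H_dr^2 = 6.6^2 = 43.56
cv = 0.29 * 43.56 / 189
cv = 0.06684 m^2/day


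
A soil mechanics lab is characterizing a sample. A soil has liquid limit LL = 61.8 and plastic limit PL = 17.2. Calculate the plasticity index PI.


Using PI = LL - PL
PI = 61.8 - 17.2
PI = 44.6


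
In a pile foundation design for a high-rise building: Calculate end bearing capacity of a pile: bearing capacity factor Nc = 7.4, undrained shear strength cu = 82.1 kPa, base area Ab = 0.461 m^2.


Using Qb = Nc * cu * Ab
Qb = 7.4 * 82.1 * 0.461
Qb = 280.08 kN


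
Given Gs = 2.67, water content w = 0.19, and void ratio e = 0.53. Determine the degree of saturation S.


Using S = Gs * w / e
S = 2.67 * 0.19 / 0.53
S = 0.9572


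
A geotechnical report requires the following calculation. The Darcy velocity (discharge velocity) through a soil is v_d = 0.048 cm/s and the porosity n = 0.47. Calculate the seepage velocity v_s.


Result: 0.10213 cm/s

Derivation:
Using v_s = v_d / n
v_s = 0.048 / 0.47
v_s = 0.10213 cm/s


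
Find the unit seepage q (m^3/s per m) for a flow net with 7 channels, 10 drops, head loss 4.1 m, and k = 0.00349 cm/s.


Convert k to m/s for unit consistency with H:
k = 0.00349 cm/s = 0.00349 / 100 m/s = 3.49e-05 m/s
Using q = k * H * Nf / Nd
Nf / Nd = 7 / 10 = 0.7
q = 3.49e-05 * 4.1 * 0.7
q = 0.0001002 m^3/s per m


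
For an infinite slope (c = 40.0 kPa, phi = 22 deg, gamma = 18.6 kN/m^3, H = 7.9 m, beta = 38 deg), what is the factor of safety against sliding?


Using Fs = c / (gamma*H*sin(beta)*cos(beta)) + tan(phi)/tan(beta)
Cohesion contribution = 40.0 / (18.6*7.9*sin(38)*cos(38))
Cohesion contribution = 0.561107
Friction contribution = tan(22)/tan(38) = 0.51713
Fs = 0.561107 + 0.51713
Fs = 1.078


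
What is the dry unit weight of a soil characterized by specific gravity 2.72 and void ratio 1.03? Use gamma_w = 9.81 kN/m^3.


Using gamma_d = Gs * gamma_w / (1 + e)
gamma_d = 2.72 * 9.81 / (1 + 1.03)
gamma_d = 2.72 * 9.81 / 2.03
gamma_d = 13.144 kN/m^3


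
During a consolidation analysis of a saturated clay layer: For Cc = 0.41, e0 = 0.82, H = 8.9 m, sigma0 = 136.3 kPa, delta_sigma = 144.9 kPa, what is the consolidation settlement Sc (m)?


Using Sc = Cc * H / (1 + e0) * log10((sigma0 + delta_sigma) / sigma0)
Stress ratio = (136.3 + 144.9) / 136.3 = 2.0631
log10(2.0631) = 0.314519
Cc * H / (1 + e0) = 0.41 * 8.9 / (1 + 0.82) = 2.00495
Sc = 2.00495 * 0.314519
Sc = 0.6306 m


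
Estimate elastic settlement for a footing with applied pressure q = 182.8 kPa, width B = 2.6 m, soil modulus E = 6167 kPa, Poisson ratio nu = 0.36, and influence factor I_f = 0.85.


Using Se = q * B * (1 - nu^2) * I_f / E
1 - nu^2 = 1 - 0.36^2 = 0.8704
Se = 182.8 * 2.6 * 0.8704 * 0.85 / 6167
Se = 0.057018 m
Convert to mm: Se = 0.057018 * 1000 = 57.018 mm


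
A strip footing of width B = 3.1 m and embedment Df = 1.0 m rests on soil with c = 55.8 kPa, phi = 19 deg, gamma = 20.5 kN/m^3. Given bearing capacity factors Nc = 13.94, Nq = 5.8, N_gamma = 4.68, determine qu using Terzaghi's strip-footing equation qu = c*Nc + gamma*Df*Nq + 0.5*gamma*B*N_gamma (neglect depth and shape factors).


Result: 1045.46 kPa

Derivation:
Compute qu = c*Nc + gamma*Df*Nq + 0.5*gamma*B*N_gamma
Term 1: 55.8 * 13.94 = 777.852
Term 2: 20.5 * 1.0 * 5.8 = 118.9
Term 3: 0.5 * 20.5 * 3.1 * 4.68 = 148.707
qu = 777.852 + 118.9 + 148.707
qu = 1045.46 kPa


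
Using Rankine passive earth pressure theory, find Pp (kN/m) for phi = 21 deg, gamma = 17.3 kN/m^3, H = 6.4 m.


Compute passive earth pressure coefficient:
Kp = tan^2(45 + phi/2) = tan^2(55.5) = 2.117051
Compute passive force:
Pp = 0.5 * Kp * gamma * H^2
Pp = 0.5 * 2.117051 * 17.3 * 6.4^2
Pp = 750.08 kN/m


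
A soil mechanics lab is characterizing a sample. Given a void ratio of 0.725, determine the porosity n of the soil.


Using the relation n = e / (1 + e)
n = 0.725 / (1 + 0.725)
n = 0.725 / 1.725
n = 0.4203


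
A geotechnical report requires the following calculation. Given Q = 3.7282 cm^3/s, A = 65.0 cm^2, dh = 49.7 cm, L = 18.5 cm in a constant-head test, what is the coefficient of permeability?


Result: 0.02135 cm/s

Derivation:
Compute hydraulic gradient:
i = dh / L = 49.7 / 18.5 = 2.68649
Then apply Darcy's law:
k = Q / (A * i)
k = 3.7282 / (65.0 * 2.68649)
k = 3.7282 / 174.622
k = 0.02135 cm/s


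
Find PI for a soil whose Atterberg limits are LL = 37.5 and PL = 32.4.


Using PI = LL - PL
PI = 37.5 - 32.4
PI = 5.1


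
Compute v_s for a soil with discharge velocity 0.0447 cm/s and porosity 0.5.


Result: 0.0894 cm/s

Derivation:
Using v_s = v_d / n
v_s = 0.0447 / 0.5
v_s = 0.0894 cm/s


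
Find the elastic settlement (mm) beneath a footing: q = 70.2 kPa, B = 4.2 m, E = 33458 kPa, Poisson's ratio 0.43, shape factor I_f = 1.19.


Result: 8.548 mm

Derivation:
Using Se = q * B * (1 - nu^2) * I_f / E
1 - nu^2 = 1 - 0.43^2 = 0.8151
Se = 70.2 * 4.2 * 0.8151 * 1.19 / 33458
Se = 0.008548 m
Convert to mm: Se = 0.008548 * 1000 = 8.548 mm


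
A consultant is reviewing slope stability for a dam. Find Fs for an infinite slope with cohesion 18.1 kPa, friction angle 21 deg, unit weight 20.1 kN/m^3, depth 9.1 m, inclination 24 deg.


Using Fs = c / (gamma*H*sin(beta)*cos(beta)) + tan(phi)/tan(beta)
Cohesion contribution = 18.1 / (20.1*9.1*sin(24)*cos(24))
Cohesion contribution = 0.266316
Friction contribution = tan(21)/tan(24) = 0.862173
Fs = 0.266316 + 0.862173
Fs = 1.128


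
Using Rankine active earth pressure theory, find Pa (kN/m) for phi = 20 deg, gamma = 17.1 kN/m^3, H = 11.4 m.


Compute active earth pressure coefficient:
Ka = tan^2(45 - phi/2) = tan^2(35.0) = 0.490291
Compute active force:
Pa = 0.5 * Ka * gamma * H^2
Pa = 0.5 * 0.490291 * 17.1 * 11.4^2
Pa = 544.79 kN/m


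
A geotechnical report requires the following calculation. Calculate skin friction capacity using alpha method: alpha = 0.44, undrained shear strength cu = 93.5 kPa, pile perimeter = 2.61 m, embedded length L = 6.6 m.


Result: 708.68 kN

Derivation:
Using Qs = alpha * cu * perimeter * L
Qs = 0.44 * 93.5 * 2.61 * 6.6
Qs = 708.68 kN


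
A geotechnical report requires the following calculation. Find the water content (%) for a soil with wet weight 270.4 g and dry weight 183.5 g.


Using w = (m_wet - m_dry) / m_dry * 100
m_wet - m_dry = 270.4 - 183.5 = 86.9 g
w = 86.9 / 183.5 * 100
w = 47.36 %


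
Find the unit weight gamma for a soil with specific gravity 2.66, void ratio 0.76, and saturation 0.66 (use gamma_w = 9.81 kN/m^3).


Result: 17.622 kN/m^3

Derivation:
Using gamma = gamma_w * (Gs + S*e) / (1 + e)
Numerator: Gs + S*e = 2.66 + 0.66*0.76 = 3.1616
Denominator: 1 + e = 1 + 0.76 = 1.76
gamma = 9.81 * 3.1616 / 1.76
gamma = 17.622 kN/m^3


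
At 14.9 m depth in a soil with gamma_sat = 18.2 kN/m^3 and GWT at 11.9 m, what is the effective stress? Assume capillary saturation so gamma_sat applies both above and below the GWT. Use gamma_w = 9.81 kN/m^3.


Total stress = gamma_sat * depth
sigma = 18.2 * 14.9 = 271.18 kPa
Pore water pressure u = gamma_w * (depth - d_wt)
u = 9.81 * (14.9 - 11.9) = 29.43 kPa
Effective stress = sigma - u
sigma' = 271.18 - 29.43 = 241.75 kPa


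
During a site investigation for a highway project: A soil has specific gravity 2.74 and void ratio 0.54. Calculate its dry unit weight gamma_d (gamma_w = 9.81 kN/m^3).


Result: 17.454 kN/m^3

Derivation:
Using gamma_d = Gs * gamma_w / (1 + e)
gamma_d = 2.74 * 9.81 / (1 + 0.54)
gamma_d = 2.74 * 9.81 / 1.54
gamma_d = 17.454 kN/m^3


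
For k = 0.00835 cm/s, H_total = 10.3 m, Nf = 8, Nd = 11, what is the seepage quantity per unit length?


Result: 0.0006255 m^3/s per m

Derivation:
Convert k to m/s for unit consistency with H:
k = 0.00835 cm/s = 0.00835 / 100 m/s = 8.35e-05 m/s
Using q = k * H * Nf / Nd
Nf / Nd = 8 / 11 = 0.7273
q = 8.35e-05 * 10.3 * 0.7273
q = 0.0006255 m^3/s per m


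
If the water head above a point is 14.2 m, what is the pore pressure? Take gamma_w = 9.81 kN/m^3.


Using u = gamma_w * h_w
u = 9.81 * 14.2
u = 139.3 kPa


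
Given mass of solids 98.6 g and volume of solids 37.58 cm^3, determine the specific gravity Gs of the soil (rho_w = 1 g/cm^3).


Using Gs = m_s / (V_s * rho_w)
Since rho_w = 1 g/cm^3:
Gs = 98.6 / 37.58
Gs = 2.624


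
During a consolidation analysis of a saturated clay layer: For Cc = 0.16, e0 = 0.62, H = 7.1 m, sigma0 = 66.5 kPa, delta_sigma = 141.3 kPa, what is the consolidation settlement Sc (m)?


Using Sc = Cc * H / (1 + e0) * log10((sigma0 + delta_sigma) / sigma0)
Stress ratio = (66.5 + 141.3) / 66.5 = 3.12481
log10(3.12481) = 0.494824
Cc * H / (1 + e0) = 0.16 * 7.1 / (1 + 0.62) = 0.701235
Sc = 0.701235 * 0.494824
Sc = 0.347 m


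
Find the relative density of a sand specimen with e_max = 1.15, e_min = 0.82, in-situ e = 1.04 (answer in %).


Result: 33.33 %

Derivation:
Using Dr = (e_max - e) / (e_max - e_min) * 100
e_max - e = 1.15 - 1.04 = 0.11
e_max - e_min = 1.15 - 0.82 = 0.33
Dr = 0.11 / 0.33 * 100
Dr = 33.33 %


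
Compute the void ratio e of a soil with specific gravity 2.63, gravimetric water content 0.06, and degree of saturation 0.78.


Result: 0.2023

Derivation:
Using the relation e = Gs * w / S
e = 2.63 * 0.06 / 0.78
e = 0.2023


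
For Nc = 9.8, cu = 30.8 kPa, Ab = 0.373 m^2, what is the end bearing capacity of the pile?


Using Qb = Nc * cu * Ab
Qb = 9.8 * 30.8 * 0.373
Qb = 112.59 kN


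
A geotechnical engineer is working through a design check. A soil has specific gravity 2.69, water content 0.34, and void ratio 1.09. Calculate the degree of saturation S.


Using S = Gs * w / e
S = 2.69 * 0.34 / 1.09
S = 0.8391


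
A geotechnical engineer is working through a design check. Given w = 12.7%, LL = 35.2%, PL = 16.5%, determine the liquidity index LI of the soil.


First compute the plasticity index:
PI = LL - PL = 35.2 - 16.5 = 18.7
Then compute the liquidity index:
LI = (w - PL) / PI
LI = (12.7 - 16.5) / 18.7
LI = -0.203


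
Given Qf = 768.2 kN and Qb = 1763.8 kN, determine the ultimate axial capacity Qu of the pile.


Using Qu = Qf + Qb
Qu = 768.2 + 1763.8
Qu = 2532.0 kN


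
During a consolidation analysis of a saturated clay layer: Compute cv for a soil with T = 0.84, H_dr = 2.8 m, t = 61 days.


Using cv = T * H_dr^2 / t
H_dr^2 = 2.8^2 = 7.84
cv = 0.84 * 7.84 / 61
cv = 0.10796 m^2/day


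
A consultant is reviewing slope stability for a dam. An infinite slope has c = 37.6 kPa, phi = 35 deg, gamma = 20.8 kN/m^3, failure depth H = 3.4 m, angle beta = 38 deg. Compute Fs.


Result: 1.992

Derivation:
Using Fs = c / (gamma*H*sin(beta)*cos(beta)) + tan(phi)/tan(beta)
Cohesion contribution = 37.6 / (20.8*3.4*sin(38)*cos(38))
Cohesion contribution = 1.0959
Friction contribution = tan(35)/tan(38) = 0.896225
Fs = 1.0959 + 0.896225
Fs = 1.992


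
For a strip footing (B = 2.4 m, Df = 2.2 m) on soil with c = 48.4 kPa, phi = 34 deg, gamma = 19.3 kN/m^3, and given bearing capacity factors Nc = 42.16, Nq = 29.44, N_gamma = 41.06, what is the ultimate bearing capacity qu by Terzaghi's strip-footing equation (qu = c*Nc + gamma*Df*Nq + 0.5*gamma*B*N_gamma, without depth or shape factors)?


Compute qu = c*Nc + gamma*Df*Nq + 0.5*gamma*B*N_gamma
Term 1: 48.4 * 42.16 = 2040.544
Term 2: 19.3 * 2.2 * 29.44 = 1250.0224
Term 3: 0.5 * 19.3 * 2.4 * 41.06 = 950.9496
qu = 2040.544 + 1250.0224 + 950.9496
qu = 4241.52 kPa


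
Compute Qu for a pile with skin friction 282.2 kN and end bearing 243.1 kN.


Result: 525.3 kN

Derivation:
Using Qu = Qf + Qb
Qu = 282.2 + 243.1
Qu = 525.3 kN


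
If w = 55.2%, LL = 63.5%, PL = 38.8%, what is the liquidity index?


Result: 0.664

Derivation:
First compute the plasticity index:
PI = LL - PL = 63.5 - 38.8 = 24.7
Then compute the liquidity index:
LI = (w - PL) / PI
LI = (55.2 - 38.8) / 24.7
LI = 0.664


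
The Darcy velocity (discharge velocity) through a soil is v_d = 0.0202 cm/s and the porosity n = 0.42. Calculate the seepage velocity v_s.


Using v_s = v_d / n
v_s = 0.0202 / 0.42
v_s = 0.0481 cm/s


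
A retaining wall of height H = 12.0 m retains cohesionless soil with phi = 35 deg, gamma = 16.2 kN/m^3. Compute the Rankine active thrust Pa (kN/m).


Compute active earth pressure coefficient:
Ka = tan^2(45 - phi/2) = tan^2(27.5) = 0.27099
Compute active force:
Pa = 0.5 * Ka * gamma * H^2
Pa = 0.5 * 0.27099 * 16.2 * 12.0^2
Pa = 316.08 kN/m


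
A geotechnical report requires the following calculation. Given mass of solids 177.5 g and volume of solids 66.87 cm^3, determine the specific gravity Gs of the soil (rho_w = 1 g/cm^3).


Result: 2.654

Derivation:
Using Gs = m_s / (V_s * rho_w)
Since rho_w = 1 g/cm^3:
Gs = 177.5 / 66.87
Gs = 2.654


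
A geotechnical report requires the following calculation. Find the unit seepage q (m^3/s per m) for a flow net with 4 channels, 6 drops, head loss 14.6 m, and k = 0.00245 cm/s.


Convert k to m/s for unit consistency with H:
k = 0.00245 cm/s = 0.00245 / 100 m/s = 2.45e-05 m/s
Using q = k * H * Nf / Nd
Nf / Nd = 4 / 6 = 0.6667
q = 2.45e-05 * 14.6 * 0.6667
q = 0.0002385 m^3/s per m


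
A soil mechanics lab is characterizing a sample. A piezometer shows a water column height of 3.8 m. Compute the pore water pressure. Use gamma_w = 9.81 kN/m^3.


Using u = gamma_w * h_w
u = 9.81 * 3.8
u = 37.28 kPa


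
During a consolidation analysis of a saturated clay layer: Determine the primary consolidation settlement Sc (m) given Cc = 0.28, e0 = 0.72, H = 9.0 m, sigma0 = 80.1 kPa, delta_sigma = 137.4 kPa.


Result: 0.6356 m

Derivation:
Using Sc = Cc * H / (1 + e0) * log10((sigma0 + delta_sigma) / sigma0)
Stress ratio = (80.1 + 137.4) / 80.1 = 2.71536
log10(2.71536) = 0.433827
Cc * H / (1 + e0) = 0.28 * 9.0 / (1 + 0.72) = 1.46512
Sc = 1.46512 * 0.433827
Sc = 0.6356 m


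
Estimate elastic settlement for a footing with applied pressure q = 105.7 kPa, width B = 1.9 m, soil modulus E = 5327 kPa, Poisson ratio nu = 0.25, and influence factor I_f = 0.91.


Using Se = q * B * (1 - nu^2) * I_f / E
1 - nu^2 = 1 - 0.25^2 = 0.9375
Se = 105.7 * 1.9 * 0.9375 * 0.91 / 5327
Se = 0.032163 m
Convert to mm: Se = 0.032163 * 1000 = 32.163 mm


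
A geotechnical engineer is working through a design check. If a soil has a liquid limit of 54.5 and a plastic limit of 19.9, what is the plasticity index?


Result: 34.6

Derivation:
Using PI = LL - PL
PI = 54.5 - 19.9
PI = 34.6


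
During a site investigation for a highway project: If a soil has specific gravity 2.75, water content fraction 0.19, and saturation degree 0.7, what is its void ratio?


Using the relation e = Gs * w / S
e = 2.75 * 0.19 / 0.7
e = 0.7464


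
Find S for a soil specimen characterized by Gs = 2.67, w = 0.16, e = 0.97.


Using S = Gs * w / e
S = 2.67 * 0.16 / 0.97
S = 0.4404


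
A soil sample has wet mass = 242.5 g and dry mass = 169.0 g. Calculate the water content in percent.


Using w = (m_wet - m_dry) / m_dry * 100
m_wet - m_dry = 242.5 - 169.0 = 73.5 g
w = 73.5 / 169.0 * 100
w = 43.49 %


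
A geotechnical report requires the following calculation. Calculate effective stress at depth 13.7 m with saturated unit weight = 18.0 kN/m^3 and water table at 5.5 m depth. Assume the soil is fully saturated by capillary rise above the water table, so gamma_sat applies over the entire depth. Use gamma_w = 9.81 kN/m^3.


Total stress = gamma_sat * depth
sigma = 18.0 * 13.7 = 246.6 kPa
Pore water pressure u = gamma_w * (depth - d_wt)
u = 9.81 * (13.7 - 5.5) = 80.442 kPa
Effective stress = sigma - u
sigma' = 246.6 - 80.442 = 166.16 kPa


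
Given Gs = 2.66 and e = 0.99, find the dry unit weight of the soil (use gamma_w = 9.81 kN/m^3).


Result: 13.113 kN/m^3

Derivation:
Using gamma_d = Gs * gamma_w / (1 + e)
gamma_d = 2.66 * 9.81 / (1 + 0.99)
gamma_d = 2.66 * 9.81 / 1.99
gamma_d = 13.113 kN/m^3


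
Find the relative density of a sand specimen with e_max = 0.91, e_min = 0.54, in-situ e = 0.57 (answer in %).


Using Dr = (e_max - e) / (e_max - e_min) * 100
e_max - e = 0.91 - 0.57 = 0.34
e_max - e_min = 0.91 - 0.54 = 0.37
Dr = 0.34 / 0.37 * 100
Dr = 91.89 %


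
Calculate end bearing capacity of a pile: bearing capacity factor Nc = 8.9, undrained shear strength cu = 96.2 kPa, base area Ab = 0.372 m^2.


Using Qb = Nc * cu * Ab
Qb = 8.9 * 96.2 * 0.372
Qb = 318.5 kN


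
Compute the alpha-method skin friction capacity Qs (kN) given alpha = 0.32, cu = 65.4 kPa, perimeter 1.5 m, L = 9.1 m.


Using Qs = alpha * cu * perimeter * L
Qs = 0.32 * 65.4 * 1.5 * 9.1
Qs = 285.67 kN


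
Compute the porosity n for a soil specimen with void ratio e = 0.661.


Result: 0.398

Derivation:
Using the relation n = e / (1 + e)
n = 0.661 / (1 + 0.661)
n = 0.661 / 1.661
n = 0.398


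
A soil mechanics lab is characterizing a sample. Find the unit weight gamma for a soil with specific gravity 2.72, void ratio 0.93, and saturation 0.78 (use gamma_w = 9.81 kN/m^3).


Using gamma = gamma_w * (Gs + S*e) / (1 + e)
Numerator: Gs + S*e = 2.72 + 0.78*0.93 = 3.4454
Denominator: 1 + e = 1 + 0.93 = 1.93
gamma = 9.81 * 3.4454 / 1.93
gamma = 17.513 kN/m^3


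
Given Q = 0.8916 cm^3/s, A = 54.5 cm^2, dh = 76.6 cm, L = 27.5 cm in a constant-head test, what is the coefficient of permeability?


Compute hydraulic gradient:
i = dh / L = 76.6 / 27.5 = 2.78545
Then apply Darcy's law:
k = Q / (A * i)
k = 0.8916 / (54.5 * 2.78545)
k = 0.8916 / 151.807
k = 0.005873 cm/s


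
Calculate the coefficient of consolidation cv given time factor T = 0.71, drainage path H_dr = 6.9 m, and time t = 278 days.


Result: 0.12159 m^2/day

Derivation:
Using cv = T * H_dr^2 / t
H_dr^2 = 6.9^2 = 47.61
cv = 0.71 * 47.61 / 278
cv = 0.12159 m^2/day


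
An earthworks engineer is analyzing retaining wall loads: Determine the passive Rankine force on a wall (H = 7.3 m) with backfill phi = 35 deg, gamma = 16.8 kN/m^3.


Result: 1651.85 kN/m

Derivation:
Compute passive earth pressure coefficient:
Kp = tan^2(45 + phi/2) = tan^2(62.5) = 3.690172
Compute passive force:
Pp = 0.5 * Kp * gamma * H^2
Pp = 0.5 * 3.690172 * 16.8 * 7.3^2
Pp = 1651.85 kN/m


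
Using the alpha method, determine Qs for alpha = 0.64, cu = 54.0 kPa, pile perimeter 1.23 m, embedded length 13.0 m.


Using Qs = alpha * cu * perimeter * L
Qs = 0.64 * 54.0 * 1.23 * 13.0
Qs = 552.61 kN


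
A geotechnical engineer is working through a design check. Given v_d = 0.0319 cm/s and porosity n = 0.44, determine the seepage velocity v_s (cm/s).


Using v_s = v_d / n
v_s = 0.0319 / 0.44
v_s = 0.0725 cm/s


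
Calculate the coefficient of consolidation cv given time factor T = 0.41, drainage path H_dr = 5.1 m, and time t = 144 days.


Using cv = T * H_dr^2 / t
H_dr^2 = 5.1^2 = 26.01
cv = 0.41 * 26.01 / 144
cv = 0.07406 m^2/day


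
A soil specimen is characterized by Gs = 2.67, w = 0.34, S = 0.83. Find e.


Using the relation e = Gs * w / S
e = 2.67 * 0.34 / 0.83
e = 1.0937


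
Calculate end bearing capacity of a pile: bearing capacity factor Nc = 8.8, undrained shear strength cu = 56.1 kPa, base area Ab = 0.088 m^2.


Using Qb = Nc * cu * Ab
Qb = 8.8 * 56.1 * 0.088
Qb = 43.44 kN


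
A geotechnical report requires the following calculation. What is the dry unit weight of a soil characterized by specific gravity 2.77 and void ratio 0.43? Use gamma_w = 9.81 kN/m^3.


Using gamma_d = Gs * gamma_w / (1 + e)
gamma_d = 2.77 * 9.81 / (1 + 0.43)
gamma_d = 2.77 * 9.81 / 1.43
gamma_d = 19.003 kN/m^3


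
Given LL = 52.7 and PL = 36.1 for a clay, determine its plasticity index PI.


Result: 16.6

Derivation:
Using PI = LL - PL
PI = 52.7 - 36.1
PI = 16.6


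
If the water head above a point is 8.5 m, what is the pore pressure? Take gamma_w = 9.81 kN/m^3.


Result: 83.39 kPa

Derivation:
Using u = gamma_w * h_w
u = 9.81 * 8.5
u = 83.39 kPa


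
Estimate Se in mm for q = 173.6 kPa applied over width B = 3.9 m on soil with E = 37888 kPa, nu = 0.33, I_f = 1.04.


Result: 16.56 mm

Derivation:
Using Se = q * B * (1 - nu^2) * I_f / E
1 - nu^2 = 1 - 0.33^2 = 0.8911
Se = 173.6 * 3.9 * 0.8911 * 1.04 / 37888
Se = 0.016560 m
Convert to mm: Se = 0.016560 * 1000 = 16.56 mm


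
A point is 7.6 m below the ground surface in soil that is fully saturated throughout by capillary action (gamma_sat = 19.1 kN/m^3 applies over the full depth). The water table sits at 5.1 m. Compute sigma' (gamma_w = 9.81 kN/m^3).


Result: 120.64 kPa

Derivation:
Total stress = gamma_sat * depth
sigma = 19.1 * 7.6 = 145.16 kPa
Pore water pressure u = gamma_w * (depth - d_wt)
u = 9.81 * (7.6 - 5.1) = 24.525 kPa
Effective stress = sigma - u
sigma' = 145.16 - 24.525 = 120.64 kPa


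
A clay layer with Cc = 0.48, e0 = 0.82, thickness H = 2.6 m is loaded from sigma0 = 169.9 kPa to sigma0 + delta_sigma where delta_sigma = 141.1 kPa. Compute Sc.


Using Sc = Cc * H / (1 + e0) * log10((sigma0 + delta_sigma) / sigma0)
Stress ratio = (169.9 + 141.1) / 169.9 = 1.83049
log10(1.83049) = 0.262567
Cc * H / (1 + e0) = 0.48 * 2.6 / (1 + 0.82) = 0.685714
Sc = 0.685714 * 0.262567
Sc = 0.18 m


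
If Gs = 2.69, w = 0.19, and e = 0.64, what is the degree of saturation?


Using S = Gs * w / e
S = 2.69 * 0.19 / 0.64
S = 0.7986


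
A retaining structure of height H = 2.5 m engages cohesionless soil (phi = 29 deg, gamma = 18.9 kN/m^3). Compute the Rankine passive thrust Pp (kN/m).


Compute passive earth pressure coefficient:
Kp = tan^2(45 + phi/2) = tan^2(59.5) = 2.88206
Compute passive force:
Pp = 0.5 * Kp * gamma * H^2
Pp = 0.5 * 2.88206 * 18.9 * 2.5^2
Pp = 170.22 kN/m


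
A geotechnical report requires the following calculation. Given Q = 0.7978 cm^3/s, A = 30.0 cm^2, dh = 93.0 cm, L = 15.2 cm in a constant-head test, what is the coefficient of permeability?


Compute hydraulic gradient:
i = dh / L = 93.0 / 15.2 = 6.11842
Then apply Darcy's law:
k = Q / (A * i)
k = 0.7978 / (30.0 * 6.11842)
k = 0.7978 / 183.553
k = 0.004346 cm/s


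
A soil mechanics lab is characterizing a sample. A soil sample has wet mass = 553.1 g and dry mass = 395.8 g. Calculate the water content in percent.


Result: 39.74 %

Derivation:
Using w = (m_wet - m_dry) / m_dry * 100
m_wet - m_dry = 553.1 - 395.8 = 157.3 g
w = 157.3 / 395.8 * 100
w = 39.74 %


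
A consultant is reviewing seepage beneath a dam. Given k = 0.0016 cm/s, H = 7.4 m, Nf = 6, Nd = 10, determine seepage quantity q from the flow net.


Convert k to m/s for unit consistency with H:
k = 0.0016 cm/s = 0.0016 / 100 m/s = 1.6e-05 m/s
Using q = k * H * Nf / Nd
Nf / Nd = 6 / 10 = 0.6
q = 1.6e-05 * 7.4 * 0.6
q = 7.104e-05 m^3/s per m


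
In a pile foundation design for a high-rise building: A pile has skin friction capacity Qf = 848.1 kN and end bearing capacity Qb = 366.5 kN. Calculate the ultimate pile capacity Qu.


Result: 1214.6 kN

Derivation:
Using Qu = Qf + Qb
Qu = 848.1 + 366.5
Qu = 1214.6 kN


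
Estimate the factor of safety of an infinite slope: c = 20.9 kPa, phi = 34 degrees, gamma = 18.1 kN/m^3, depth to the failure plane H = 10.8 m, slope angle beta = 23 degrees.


Result: 1.886

Derivation:
Using Fs = c / (gamma*H*sin(beta)*cos(beta)) + tan(phi)/tan(beta)
Cohesion contribution = 20.9 / (18.1*10.8*sin(23)*cos(23))
Cohesion contribution = 0.297262
Friction contribution = tan(34)/tan(23) = 1.58904
Fs = 0.297262 + 1.58904
Fs = 1.886


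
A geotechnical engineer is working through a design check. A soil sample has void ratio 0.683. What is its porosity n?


Using the relation n = e / (1 + e)
n = 0.683 / (1 + 0.683)
n = 0.683 / 1.683
n = 0.4058


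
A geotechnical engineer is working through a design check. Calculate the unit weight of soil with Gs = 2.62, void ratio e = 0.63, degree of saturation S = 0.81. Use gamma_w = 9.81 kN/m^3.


Result: 18.839 kN/m^3

Derivation:
Using gamma = gamma_w * (Gs + S*e) / (1 + e)
Numerator: Gs + S*e = 2.62 + 0.81*0.63 = 3.1303
Denominator: 1 + e = 1 + 0.63 = 1.63
gamma = 9.81 * 3.1303 / 1.63
gamma = 18.839 kN/m^3


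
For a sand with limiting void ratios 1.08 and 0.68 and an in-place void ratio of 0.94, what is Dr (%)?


Result: 35.0 %

Derivation:
Using Dr = (e_max - e) / (e_max - e_min) * 100
e_max - e = 1.08 - 0.94 = 0.14
e_max - e_min = 1.08 - 0.68 = 0.4
Dr = 0.14 / 0.4 * 100
Dr = 35.0 %


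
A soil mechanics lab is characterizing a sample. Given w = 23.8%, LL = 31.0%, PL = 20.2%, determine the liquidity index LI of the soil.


First compute the plasticity index:
PI = LL - PL = 31.0 - 20.2 = 10.8
Then compute the liquidity index:
LI = (w - PL) / PI
LI = (23.8 - 20.2) / 10.8
LI = 0.333


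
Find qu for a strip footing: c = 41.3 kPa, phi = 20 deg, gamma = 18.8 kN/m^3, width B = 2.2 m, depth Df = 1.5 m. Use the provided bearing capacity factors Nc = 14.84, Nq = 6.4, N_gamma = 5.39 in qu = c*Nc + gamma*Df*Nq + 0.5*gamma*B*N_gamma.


Compute qu = c*Nc + gamma*Df*Nq + 0.5*gamma*B*N_gamma
Term 1: 41.3 * 14.84 = 612.892
Term 2: 18.8 * 1.5 * 6.4 = 180.48
Term 3: 0.5 * 18.8 * 2.2 * 5.39 = 111.4652
qu = 612.892 + 180.48 + 111.4652
qu = 904.84 kPa


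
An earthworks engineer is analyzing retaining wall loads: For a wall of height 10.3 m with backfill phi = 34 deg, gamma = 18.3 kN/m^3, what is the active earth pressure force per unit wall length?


Compute active earth pressure coefficient:
Ka = tan^2(45 - phi/2) = tan^2(28.0) = 0.282715
Compute active force:
Pa = 0.5 * Ka * gamma * H^2
Pa = 0.5 * 0.282715 * 18.3 * 10.3^2
Pa = 274.44 kN/m


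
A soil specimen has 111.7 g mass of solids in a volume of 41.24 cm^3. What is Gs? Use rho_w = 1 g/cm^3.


Using Gs = m_s / (V_s * rho_w)
Since rho_w = 1 g/cm^3:
Gs = 111.7 / 41.24
Gs = 2.709


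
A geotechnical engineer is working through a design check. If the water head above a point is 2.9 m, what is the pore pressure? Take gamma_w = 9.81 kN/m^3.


Using u = gamma_w * h_w
u = 9.81 * 2.9
u = 28.45 kPa


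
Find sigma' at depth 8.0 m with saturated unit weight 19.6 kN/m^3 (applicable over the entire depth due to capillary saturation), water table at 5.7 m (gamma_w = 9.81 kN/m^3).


Total stress = gamma_sat * depth
sigma = 19.6 * 8.0 = 156.8 kPa
Pore water pressure u = gamma_w * (depth - d_wt)
u = 9.81 * (8.0 - 5.7) = 22.563 kPa
Effective stress = sigma - u
sigma' = 156.8 - 22.563 = 134.24 kPa


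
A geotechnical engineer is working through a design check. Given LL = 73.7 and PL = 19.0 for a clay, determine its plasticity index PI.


Using PI = LL - PL
PI = 73.7 - 19.0
PI = 54.7


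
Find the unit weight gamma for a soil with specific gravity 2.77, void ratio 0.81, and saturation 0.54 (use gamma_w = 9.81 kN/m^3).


Result: 17.384 kN/m^3

Derivation:
Using gamma = gamma_w * (Gs + S*e) / (1 + e)
Numerator: Gs + S*e = 2.77 + 0.54*0.81 = 3.2074
Denominator: 1 + e = 1 + 0.81 = 1.81
gamma = 9.81 * 3.2074 / 1.81
gamma = 17.384 kN/m^3


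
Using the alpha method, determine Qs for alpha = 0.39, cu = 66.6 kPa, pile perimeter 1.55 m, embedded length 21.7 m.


Using Qs = alpha * cu * perimeter * L
Qs = 0.39 * 66.6 * 1.55 * 21.7
Qs = 873.64 kN


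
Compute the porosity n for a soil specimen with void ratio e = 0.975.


Result: 0.4937

Derivation:
Using the relation n = e / (1 + e)
n = 0.975 / (1 + 0.975)
n = 0.975 / 1.975
n = 0.4937


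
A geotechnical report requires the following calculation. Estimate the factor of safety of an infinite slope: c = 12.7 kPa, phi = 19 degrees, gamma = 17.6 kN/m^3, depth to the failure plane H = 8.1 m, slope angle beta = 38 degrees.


Using Fs = c / (gamma*H*sin(beta)*cos(beta)) + tan(phi)/tan(beta)
Cohesion contribution = 12.7 / (17.6*8.1*sin(38)*cos(38))
Cohesion contribution = 0.183625
Friction contribution = tan(19)/tan(38) = 0.440719
Fs = 0.183625 + 0.440719
Fs = 0.624


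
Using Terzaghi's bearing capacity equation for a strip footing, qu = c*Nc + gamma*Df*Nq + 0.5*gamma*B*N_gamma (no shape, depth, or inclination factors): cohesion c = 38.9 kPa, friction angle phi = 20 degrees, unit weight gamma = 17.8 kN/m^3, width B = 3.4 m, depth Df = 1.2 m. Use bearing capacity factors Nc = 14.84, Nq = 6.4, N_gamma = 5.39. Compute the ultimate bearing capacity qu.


Compute qu = c*Nc + gamma*Df*Nq + 0.5*gamma*B*N_gamma
Term 1: 38.9 * 14.84 = 577.276
Term 2: 17.8 * 1.2 * 6.4 = 136.704
Term 3: 0.5 * 17.8 * 3.4 * 5.39 = 163.1014
qu = 577.276 + 136.704 + 163.1014
qu = 877.08 kPa


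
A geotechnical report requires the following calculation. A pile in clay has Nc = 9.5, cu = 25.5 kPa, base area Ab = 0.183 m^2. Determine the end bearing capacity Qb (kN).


Using Qb = Nc * cu * Ab
Qb = 9.5 * 25.5 * 0.183
Qb = 44.33 kN


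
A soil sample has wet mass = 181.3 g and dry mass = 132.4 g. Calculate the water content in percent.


Using w = (m_wet - m_dry) / m_dry * 100
m_wet - m_dry = 181.3 - 132.4 = 48.9 g
w = 48.9 / 132.4 * 100
w = 36.93 %


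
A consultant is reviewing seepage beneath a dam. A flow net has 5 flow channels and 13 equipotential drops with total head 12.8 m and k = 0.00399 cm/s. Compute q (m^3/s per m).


Result: 0.0001964 m^3/s per m

Derivation:
Convert k to m/s for unit consistency with H:
k = 0.00399 cm/s = 0.00399 / 100 m/s = 3.99e-05 m/s
Using q = k * H * Nf / Nd
Nf / Nd = 5 / 13 = 0.3846
q = 3.99e-05 * 12.8 * 0.3846
q = 0.0001964 m^3/s per m


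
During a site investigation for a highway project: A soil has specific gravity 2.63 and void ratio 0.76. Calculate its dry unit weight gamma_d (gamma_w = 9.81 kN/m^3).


Using gamma_d = Gs * gamma_w / (1 + e)
gamma_d = 2.63 * 9.81 / (1 + 0.76)
gamma_d = 2.63 * 9.81 / 1.76
gamma_d = 14.659 kN/m^3


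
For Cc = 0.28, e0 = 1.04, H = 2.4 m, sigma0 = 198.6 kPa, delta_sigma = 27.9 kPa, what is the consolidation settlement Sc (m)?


Result: 0.0188 m

Derivation:
Using Sc = Cc * H / (1 + e0) * log10((sigma0 + delta_sigma) / sigma0)
Stress ratio = (198.6 + 27.9) / 198.6 = 1.14048
log10(1.14048) = 0.057089
Cc * H / (1 + e0) = 0.28 * 2.4 / (1 + 1.04) = 0.329412
Sc = 0.329412 * 0.057089
Sc = 0.0188 m


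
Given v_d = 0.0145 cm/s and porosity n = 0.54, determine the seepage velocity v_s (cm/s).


Using v_s = v_d / n
v_s = 0.0145 / 0.54
v_s = 0.02685 cm/s


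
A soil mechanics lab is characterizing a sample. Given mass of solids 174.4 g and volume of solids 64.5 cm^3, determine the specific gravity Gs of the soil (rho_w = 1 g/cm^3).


Result: 2.704

Derivation:
Using Gs = m_s / (V_s * rho_w)
Since rho_w = 1 g/cm^3:
Gs = 174.4 / 64.5
Gs = 2.704


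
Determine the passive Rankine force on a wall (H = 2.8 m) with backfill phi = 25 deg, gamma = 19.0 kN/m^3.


Compute passive earth pressure coefficient:
Kp = tan^2(45 + phi/2) = tan^2(57.5) = 2.463913
Compute passive force:
Pp = 0.5 * Kp * gamma * H^2
Pp = 0.5 * 2.463913 * 19.0 * 2.8^2
Pp = 183.51 kN/m


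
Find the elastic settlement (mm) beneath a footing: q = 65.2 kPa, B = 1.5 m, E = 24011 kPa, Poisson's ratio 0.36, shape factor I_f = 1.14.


Result: 4.042 mm

Derivation:
Using Se = q * B * (1 - nu^2) * I_f / E
1 - nu^2 = 1 - 0.36^2 = 0.8704
Se = 65.2 * 1.5 * 0.8704 * 1.14 / 24011
Se = 0.004042 m
Convert to mm: Se = 0.004042 * 1000 = 4.042 mm


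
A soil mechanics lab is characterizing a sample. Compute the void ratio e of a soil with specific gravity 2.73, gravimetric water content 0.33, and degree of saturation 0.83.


Using the relation e = Gs * w / S
e = 2.73 * 0.33 / 0.83
e = 1.0854


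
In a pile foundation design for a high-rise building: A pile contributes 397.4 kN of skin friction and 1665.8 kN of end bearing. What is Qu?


Result: 2063.2 kN

Derivation:
Using Qu = Qf + Qb
Qu = 397.4 + 1665.8
Qu = 2063.2 kN


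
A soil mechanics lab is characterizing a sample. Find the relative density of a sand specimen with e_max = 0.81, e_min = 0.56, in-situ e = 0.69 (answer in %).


Using Dr = (e_max - e) / (e_max - e_min) * 100
e_max - e = 0.81 - 0.69 = 0.12
e_max - e_min = 0.81 - 0.56 = 0.25
Dr = 0.12 / 0.25 * 100
Dr = 48.0 %


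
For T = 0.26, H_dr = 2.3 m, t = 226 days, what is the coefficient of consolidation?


Using cv = T * H_dr^2 / t
H_dr^2 = 2.3^2 = 5.29
cv = 0.26 * 5.29 / 226
cv = 0.00609 m^2/day


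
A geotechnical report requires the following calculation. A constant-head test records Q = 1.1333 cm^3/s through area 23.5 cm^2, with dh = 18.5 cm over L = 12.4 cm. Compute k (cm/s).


Result: 0.032324 cm/s

Derivation:
Compute hydraulic gradient:
i = dh / L = 18.5 / 12.4 = 1.49194
Then apply Darcy's law:
k = Q / (A * i)
k = 1.1333 / (23.5 * 1.49194)
k = 1.1333 / 35.0605
k = 0.032324 cm/s


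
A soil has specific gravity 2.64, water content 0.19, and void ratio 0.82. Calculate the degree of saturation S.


Result: 0.6117

Derivation:
Using S = Gs * w / e
S = 2.64 * 0.19 / 0.82
S = 0.6117


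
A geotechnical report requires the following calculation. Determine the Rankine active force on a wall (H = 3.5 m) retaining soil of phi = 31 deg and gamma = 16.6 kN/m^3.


Compute active earth pressure coefficient:
Ka = tan^2(45 - phi/2) = tan^2(29.5) = 0.320099
Compute active force:
Pa = 0.5 * Ka * gamma * H^2
Pa = 0.5 * 0.320099 * 16.6 * 3.5^2
Pa = 32.55 kN/m


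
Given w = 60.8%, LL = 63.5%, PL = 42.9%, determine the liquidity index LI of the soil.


First compute the plasticity index:
PI = LL - PL = 63.5 - 42.9 = 20.6
Then compute the liquidity index:
LI = (w - PL) / PI
LI = (60.8 - 42.9) / 20.6
LI = 0.869


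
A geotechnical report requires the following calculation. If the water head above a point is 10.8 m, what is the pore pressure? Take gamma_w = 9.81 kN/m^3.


Result: 105.95 kPa

Derivation:
Using u = gamma_w * h_w
u = 9.81 * 10.8
u = 105.95 kPa


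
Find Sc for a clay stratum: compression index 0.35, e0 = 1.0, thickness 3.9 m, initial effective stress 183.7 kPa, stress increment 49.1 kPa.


Using Sc = Cc * H / (1 + e0) * log10((sigma0 + delta_sigma) / sigma0)
Stress ratio = (183.7 + 49.1) / 183.7 = 1.26728
log10(1.26728) = 0.102874
Cc * H / (1 + e0) = 0.35 * 3.9 / (1 + 1.0) = 0.6825
Sc = 0.6825 * 0.102874
Sc = 0.0702 m


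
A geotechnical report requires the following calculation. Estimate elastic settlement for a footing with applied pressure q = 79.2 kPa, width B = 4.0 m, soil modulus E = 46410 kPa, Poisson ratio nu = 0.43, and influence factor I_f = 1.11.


Result: 6.176 mm

Derivation:
Using Se = q * B * (1 - nu^2) * I_f / E
1 - nu^2 = 1 - 0.43^2 = 0.8151
Se = 79.2 * 4.0 * 0.8151 * 1.11 / 46410
Se = 0.006176 m
Convert to mm: Se = 0.006176 * 1000 = 6.176 mm


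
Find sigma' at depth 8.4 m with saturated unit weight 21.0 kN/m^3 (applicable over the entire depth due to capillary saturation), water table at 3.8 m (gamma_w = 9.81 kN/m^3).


Total stress = gamma_sat * depth
sigma = 21.0 * 8.4 = 176.4 kPa
Pore water pressure u = gamma_w * (depth - d_wt)
u = 9.81 * (8.4 - 3.8) = 45.126 kPa
Effective stress = sigma - u
sigma' = 176.4 - 45.126 = 131.27 kPa


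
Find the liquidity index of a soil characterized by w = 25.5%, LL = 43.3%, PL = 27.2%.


Result: -0.106

Derivation:
First compute the plasticity index:
PI = LL - PL = 43.3 - 27.2 = 16.1
Then compute the liquidity index:
LI = (w - PL) / PI
LI = (25.5 - 27.2) / 16.1
LI = -0.106


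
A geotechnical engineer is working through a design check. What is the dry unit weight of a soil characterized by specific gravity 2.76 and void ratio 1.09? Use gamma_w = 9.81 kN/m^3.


Using gamma_d = Gs * gamma_w / (1 + e)
gamma_d = 2.76 * 9.81 / (1 + 1.09)
gamma_d = 2.76 * 9.81 / 2.09
gamma_d = 12.955 kN/m^3


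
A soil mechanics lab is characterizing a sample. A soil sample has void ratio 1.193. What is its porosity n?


Using the relation n = e / (1 + e)
n = 1.193 / (1 + 1.193)
n = 1.193 / 2.193
n = 0.544


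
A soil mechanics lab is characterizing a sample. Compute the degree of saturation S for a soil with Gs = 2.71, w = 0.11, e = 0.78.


Using S = Gs * w / e
S = 2.71 * 0.11 / 0.78
S = 0.3822


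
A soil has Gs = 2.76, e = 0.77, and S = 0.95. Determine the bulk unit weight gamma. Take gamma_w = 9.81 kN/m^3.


Result: 19.351 kN/m^3

Derivation:
Using gamma = gamma_w * (Gs + S*e) / (1 + e)
Numerator: Gs + S*e = 2.76 + 0.95*0.77 = 3.4915
Denominator: 1 + e = 1 + 0.77 = 1.77
gamma = 9.81 * 3.4915 / 1.77
gamma = 19.351 kN/m^3


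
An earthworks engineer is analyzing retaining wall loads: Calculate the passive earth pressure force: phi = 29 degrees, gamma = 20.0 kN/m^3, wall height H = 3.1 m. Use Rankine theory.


Compute passive earth pressure coefficient:
Kp = tan^2(45 + phi/2) = tan^2(59.5) = 2.88206
Compute passive force:
Pp = 0.5 * Kp * gamma * H^2
Pp = 0.5 * 2.88206 * 20.0 * 3.1^2
Pp = 276.97 kN/m


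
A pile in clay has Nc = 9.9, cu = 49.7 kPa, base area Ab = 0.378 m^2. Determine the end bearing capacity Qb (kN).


Using Qb = Nc * cu * Ab
Qb = 9.9 * 49.7 * 0.378
Qb = 185.99 kN


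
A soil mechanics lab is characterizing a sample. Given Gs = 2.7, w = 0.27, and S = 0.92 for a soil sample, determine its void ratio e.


Using the relation e = Gs * w / S
e = 2.7 * 0.27 / 0.92
e = 0.7924


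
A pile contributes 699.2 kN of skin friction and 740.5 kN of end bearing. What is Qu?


Result: 1439.7 kN

Derivation:
Using Qu = Qf + Qb
Qu = 699.2 + 740.5
Qu = 1439.7 kN
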